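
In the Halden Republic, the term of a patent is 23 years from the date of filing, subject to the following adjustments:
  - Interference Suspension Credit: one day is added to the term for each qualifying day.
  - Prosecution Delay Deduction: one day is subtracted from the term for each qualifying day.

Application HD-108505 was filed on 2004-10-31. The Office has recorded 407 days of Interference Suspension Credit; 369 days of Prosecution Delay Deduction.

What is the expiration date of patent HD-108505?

Base term: filing date + 23 years → 31 October 2027.
Interference Suspension Credit: +407 days → 11 December 2028.
Prosecution Delay Deduction: −369 days → 8 December 2027.

2027-12-08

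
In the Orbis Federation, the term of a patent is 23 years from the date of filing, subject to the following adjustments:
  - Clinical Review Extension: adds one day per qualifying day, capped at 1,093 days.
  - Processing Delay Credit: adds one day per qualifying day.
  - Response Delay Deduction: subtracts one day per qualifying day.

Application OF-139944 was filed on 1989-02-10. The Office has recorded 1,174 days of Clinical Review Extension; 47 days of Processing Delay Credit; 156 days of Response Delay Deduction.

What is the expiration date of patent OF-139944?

Base term: filing date + 23 years → 10 February 2012.
Clinical Review Extension: 1174 days claimed exceeds the 1093-day cap, so +1093 days → 7 February 2015.
Processing Delay Credit: +47 days → 26 March 2015.
Response Delay Deduction: −156 days → 21 October 2014.

2014-10-21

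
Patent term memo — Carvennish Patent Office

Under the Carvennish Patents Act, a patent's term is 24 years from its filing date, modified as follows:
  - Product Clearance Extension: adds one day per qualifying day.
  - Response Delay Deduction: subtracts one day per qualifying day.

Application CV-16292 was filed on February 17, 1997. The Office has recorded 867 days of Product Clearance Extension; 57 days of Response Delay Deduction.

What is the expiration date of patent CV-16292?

May 8, 2023

Base term: filing date + 24 years → 17 February 2021.
Product Clearance Extension: +867 days → 4 July 2023.
Response Delay Deduction: −57 days → 8 May 2023.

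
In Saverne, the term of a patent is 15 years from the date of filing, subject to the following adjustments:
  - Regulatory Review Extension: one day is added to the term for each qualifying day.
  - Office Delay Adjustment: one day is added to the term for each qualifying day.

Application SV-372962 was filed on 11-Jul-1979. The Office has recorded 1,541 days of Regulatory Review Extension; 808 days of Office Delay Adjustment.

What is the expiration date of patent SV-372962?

Base term: filing date + 15 years → 11 July 1994.
Regulatory Review Extension: +1541 days → 29 September 1998.
Office Delay Adjustment: +808 days → 15 December 2000.

December 15, 2000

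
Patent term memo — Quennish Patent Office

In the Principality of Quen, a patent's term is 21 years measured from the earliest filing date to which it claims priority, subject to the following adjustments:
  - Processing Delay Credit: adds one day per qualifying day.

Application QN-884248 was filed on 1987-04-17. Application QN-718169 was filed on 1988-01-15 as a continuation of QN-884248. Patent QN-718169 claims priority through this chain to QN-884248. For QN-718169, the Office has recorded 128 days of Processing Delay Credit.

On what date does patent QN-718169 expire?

August 23, 2008

Earliest priority filing: 17 April 1987.
Base term: 17 April 1987 + 21 years → 17 April 2008.
Processing Delay Credit: +128 days → 23 August 2008.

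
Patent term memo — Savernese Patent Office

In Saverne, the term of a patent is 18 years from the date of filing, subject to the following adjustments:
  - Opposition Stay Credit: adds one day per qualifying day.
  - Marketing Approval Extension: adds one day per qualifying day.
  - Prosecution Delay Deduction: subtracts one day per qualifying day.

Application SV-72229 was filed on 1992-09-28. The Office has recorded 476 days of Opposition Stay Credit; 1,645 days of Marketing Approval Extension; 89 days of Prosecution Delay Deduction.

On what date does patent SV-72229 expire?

Base term: filing date + 18 years → 28 September 2010.
Opposition Stay Credit: +476 days → 17 January 2012.
Marketing Approval Extension: +1645 days → 19 July 2016.
Prosecution Delay Deduction: −89 days → 21 April 2016.

April 21, 2016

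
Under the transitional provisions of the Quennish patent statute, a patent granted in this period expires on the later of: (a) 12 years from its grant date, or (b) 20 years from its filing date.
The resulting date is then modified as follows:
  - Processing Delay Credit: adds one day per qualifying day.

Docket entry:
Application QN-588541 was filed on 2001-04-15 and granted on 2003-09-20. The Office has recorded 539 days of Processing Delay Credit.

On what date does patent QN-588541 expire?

(a) grant + 12 years → 20 September 2015.
(b) filing + 20 years → 15 April 2021.
Later of the two: 15 April 2021.
Processing Delay Credit: +539 days → 6 October 2022.

October 6, 2022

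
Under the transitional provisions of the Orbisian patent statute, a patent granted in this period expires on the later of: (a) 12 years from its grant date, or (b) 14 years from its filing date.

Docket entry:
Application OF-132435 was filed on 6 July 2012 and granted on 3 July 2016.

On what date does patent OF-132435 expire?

(a) grant + 12 years → 3 July 2028.
(b) filing + 14 years → 6 July 2026.
Later of the two: 3 July 2028.

2028-07-03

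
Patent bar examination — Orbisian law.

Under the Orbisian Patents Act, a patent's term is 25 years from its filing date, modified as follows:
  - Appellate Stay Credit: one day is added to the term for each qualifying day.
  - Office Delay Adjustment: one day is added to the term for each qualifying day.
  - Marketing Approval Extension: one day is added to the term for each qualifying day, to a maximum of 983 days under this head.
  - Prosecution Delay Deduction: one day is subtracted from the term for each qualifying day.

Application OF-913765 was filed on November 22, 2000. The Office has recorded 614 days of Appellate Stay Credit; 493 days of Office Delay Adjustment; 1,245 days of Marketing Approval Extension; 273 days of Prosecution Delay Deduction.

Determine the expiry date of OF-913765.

Base term: filing date + 25 years → 22 November 2025.
Appellate Stay Credit: +614 days → 29 July 2027.
Office Delay Adjustment: +493 days → 3 December 2028.
Marketing Approval Extension: 1245 days claimed exceeds the 983-day cap, so +983 days → 13 August 2031.
Prosecution Delay Deduction: −273 days → 13 November 2030.

2030-11-13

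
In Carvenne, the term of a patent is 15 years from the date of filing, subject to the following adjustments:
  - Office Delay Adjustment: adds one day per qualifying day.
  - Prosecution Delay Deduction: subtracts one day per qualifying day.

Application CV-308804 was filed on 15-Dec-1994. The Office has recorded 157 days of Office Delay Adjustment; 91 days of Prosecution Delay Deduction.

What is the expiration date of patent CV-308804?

February 19, 2010

Base term: filing date + 15 years → 15 December 2009.
Office Delay Adjustment: +157 days → 21 May 2010.
Prosecution Delay Deduction: −91 days → 19 February 2010.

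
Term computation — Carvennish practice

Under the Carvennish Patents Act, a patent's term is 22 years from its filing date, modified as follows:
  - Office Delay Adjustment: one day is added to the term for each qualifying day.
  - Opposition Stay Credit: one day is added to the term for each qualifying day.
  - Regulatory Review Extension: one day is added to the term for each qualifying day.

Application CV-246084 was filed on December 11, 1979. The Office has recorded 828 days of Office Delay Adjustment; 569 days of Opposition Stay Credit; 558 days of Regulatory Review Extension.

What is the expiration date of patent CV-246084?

Base term: filing date + 22 years → 11 December 2001.
Office Delay Adjustment: +828 days → 18 March 2004.
Opposition Stay Credit: +569 days → 8 October 2005.
Regulatory Review Extension: +558 days → 19 April 2007.

2007-04-19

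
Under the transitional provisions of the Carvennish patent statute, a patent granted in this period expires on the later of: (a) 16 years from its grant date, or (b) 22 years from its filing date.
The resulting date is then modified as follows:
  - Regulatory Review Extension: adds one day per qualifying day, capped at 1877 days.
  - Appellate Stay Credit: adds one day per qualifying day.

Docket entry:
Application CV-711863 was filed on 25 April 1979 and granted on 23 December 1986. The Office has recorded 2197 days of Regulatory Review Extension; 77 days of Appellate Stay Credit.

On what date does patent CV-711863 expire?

2008-04-29

(a) grant + 16 years → 23 December 2002.
(b) filing + 22 years → 25 April 2001.
Later of the two: 23 December 2002.
Regulatory Review Extension: 2197 days claimed exceeds the 1877-day cap, so +1877 days → 12 February 2008.
Appellate Stay Credit: +77 days → 29 April 2008.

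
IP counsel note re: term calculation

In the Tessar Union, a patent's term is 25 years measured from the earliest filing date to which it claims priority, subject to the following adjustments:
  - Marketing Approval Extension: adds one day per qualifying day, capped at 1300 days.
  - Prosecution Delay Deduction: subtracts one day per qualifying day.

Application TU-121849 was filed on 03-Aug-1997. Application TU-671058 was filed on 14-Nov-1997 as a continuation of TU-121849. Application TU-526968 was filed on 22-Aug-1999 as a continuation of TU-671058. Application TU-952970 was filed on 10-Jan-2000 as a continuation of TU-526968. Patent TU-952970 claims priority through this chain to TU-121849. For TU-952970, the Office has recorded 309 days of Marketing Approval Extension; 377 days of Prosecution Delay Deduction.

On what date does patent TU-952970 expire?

2022-05-27

Earliest priority filing: 3 August 1997.
Base term: 3 August 1997 + 25 years → 3 August 2022.
Marketing Approval Extension: 309 days (within the 1300-day cap) → +309 days → 8 June 2023.
Prosecution Delay Deduction: −377 days → 27 May 2022.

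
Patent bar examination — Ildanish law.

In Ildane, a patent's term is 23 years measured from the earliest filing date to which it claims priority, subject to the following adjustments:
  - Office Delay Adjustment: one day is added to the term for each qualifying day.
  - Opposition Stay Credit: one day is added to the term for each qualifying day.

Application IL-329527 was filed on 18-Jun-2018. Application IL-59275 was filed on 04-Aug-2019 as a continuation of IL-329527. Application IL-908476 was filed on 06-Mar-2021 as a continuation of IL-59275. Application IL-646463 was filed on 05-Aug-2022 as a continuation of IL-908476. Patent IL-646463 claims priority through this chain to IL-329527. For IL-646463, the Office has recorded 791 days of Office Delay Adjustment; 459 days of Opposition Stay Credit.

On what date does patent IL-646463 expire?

Earliest priority filing: 18 June 2018.
Base term: 18 June 2018 + 23 years → 18 June 2041.
Office Delay Adjustment: +791 days → 18 August 2043.
Opposition Stay Credit: +459 days → 19 November 2044.

November 19, 2044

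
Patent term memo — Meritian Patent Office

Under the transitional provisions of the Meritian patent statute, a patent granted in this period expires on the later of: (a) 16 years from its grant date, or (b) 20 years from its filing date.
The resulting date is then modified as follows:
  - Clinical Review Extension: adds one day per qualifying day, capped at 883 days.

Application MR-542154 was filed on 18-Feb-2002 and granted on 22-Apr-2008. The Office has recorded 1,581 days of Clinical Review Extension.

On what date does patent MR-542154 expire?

(a) grant + 16 years → 22 April 2024.
(b) filing + 20 years → 18 February 2022.
Later of the two: 22 April 2024.
Clinical Review Extension: 1581 days claimed exceeds the 883-day cap, so +883 days → 22 September 2026.

September 22, 2026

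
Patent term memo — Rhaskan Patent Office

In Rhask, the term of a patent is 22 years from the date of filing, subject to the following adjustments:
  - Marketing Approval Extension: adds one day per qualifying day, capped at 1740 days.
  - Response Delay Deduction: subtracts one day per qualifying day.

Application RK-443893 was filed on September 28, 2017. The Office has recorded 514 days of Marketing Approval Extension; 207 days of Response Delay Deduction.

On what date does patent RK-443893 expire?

2040-07-31

Base term: filing date + 22 years → 28 September 2039.
Marketing Approval Extension: 514 days (within the 1740-day cap) → +514 days → 23 February 2041.
Response Delay Deduction: −207 days → 31 July 2040.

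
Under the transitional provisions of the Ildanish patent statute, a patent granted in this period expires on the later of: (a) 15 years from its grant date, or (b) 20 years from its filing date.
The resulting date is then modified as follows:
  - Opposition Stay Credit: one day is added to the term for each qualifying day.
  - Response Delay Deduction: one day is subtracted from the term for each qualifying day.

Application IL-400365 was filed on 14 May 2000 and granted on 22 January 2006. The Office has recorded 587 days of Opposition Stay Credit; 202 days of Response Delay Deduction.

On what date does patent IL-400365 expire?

2022-02-11

(a) grant + 15 years → 22 January 2021.
(b) filing + 20 years → 14 May 2020.
Later of the two: 22 January 2021.
Opposition Stay Credit: +587 days → 1 September 2022.
Response Delay Deduction: −202 days → 11 February 2022.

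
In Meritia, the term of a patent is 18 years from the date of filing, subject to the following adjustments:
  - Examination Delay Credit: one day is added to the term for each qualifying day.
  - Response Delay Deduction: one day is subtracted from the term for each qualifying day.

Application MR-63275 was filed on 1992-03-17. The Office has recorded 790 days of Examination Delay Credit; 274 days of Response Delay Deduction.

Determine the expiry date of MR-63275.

Base term: filing date + 18 years → 17 March 2010.
Examination Delay Credit: +790 days → 15 May 2012.
Response Delay Deduction: −274 days → 15 August 2011.

2011-08-15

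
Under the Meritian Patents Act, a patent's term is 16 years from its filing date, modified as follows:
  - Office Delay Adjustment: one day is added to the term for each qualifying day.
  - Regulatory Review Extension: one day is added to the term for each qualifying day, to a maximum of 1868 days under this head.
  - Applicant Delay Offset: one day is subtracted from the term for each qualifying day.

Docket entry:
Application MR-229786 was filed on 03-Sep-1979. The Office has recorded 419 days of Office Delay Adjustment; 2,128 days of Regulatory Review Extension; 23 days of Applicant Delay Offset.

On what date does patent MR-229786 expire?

Base term: filing date + 16 years → 3 September 1995.
Office Delay Adjustment: +419 days → 26 October 1996.
Regulatory Review Extension: 2128 days claimed exceeds the 1868-day cap, so +1868 days → 7 December 2001.
Applicant Delay Offset: −23 days → 14 November 2001.

2001-11-14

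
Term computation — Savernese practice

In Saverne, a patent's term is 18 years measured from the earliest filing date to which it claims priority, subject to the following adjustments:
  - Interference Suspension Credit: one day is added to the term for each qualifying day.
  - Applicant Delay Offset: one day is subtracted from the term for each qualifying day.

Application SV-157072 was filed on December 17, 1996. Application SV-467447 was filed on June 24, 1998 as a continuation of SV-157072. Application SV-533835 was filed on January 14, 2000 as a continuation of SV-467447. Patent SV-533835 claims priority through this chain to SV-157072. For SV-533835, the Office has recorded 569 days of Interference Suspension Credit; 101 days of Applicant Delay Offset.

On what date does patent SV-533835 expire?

Earliest priority filing: 17 December 1996.
Base term: 17 December 1996 + 18 years → 17 December 2014.
Interference Suspension Credit: +569 days → 8 July 2016.
Applicant Delay Offset: −101 days → 29 March 2016.

2016-03-29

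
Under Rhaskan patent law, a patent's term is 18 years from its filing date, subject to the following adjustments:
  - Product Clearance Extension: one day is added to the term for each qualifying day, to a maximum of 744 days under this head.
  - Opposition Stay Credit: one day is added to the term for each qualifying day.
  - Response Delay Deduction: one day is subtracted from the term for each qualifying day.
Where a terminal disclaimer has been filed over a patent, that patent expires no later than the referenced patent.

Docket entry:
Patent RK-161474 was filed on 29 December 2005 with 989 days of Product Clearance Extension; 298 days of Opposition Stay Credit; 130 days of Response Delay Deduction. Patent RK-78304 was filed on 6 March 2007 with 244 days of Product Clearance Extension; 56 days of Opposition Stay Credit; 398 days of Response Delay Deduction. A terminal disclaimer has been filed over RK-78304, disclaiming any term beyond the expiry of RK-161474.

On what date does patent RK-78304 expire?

2024-11-28

Natural term of RK-78304:
  Base: filing + 18 years → 6 March 2025.
  Product Clearance Extension: 244 days (within the 744-day cap) → +244 days → 5 November 2025.
  Opposition Stay Credit: +56 days → 31 December 2025.
  Response Delay Deduction: −398 days → 28 November 2024.
Expiry of referenced patent RK-161474:
  Base: filing + 18 years → 29 December 2023.
  Product Clearance Extension: 989 days claimed exceeds the 744-day cap, so +744 days → 11 January 2026.
  Opposition Stay Credit: +298 days → 5 November 2026.
  Response Delay Deduction: −130 days → 28 June 2026.
Terminal disclaimer: RK-78304 expires on the earlier of 28 November 2024 and 28 June 2026.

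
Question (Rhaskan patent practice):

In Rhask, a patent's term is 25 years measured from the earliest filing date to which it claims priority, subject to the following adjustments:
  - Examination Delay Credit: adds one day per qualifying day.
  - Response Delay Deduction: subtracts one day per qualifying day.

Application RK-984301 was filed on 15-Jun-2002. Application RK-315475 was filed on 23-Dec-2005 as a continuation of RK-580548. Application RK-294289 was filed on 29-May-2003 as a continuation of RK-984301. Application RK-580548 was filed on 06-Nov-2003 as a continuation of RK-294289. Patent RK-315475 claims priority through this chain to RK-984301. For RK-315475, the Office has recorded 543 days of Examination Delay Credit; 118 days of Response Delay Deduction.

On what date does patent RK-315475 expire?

2028-08-13

Earliest priority filing: 15 June 2002.
Base term: 15 June 2002 + 25 years → 15 June 2027.
Examination Delay Credit: +543 days → 9 December 2028.
Response Delay Deduction: −118 days → 13 August 2028.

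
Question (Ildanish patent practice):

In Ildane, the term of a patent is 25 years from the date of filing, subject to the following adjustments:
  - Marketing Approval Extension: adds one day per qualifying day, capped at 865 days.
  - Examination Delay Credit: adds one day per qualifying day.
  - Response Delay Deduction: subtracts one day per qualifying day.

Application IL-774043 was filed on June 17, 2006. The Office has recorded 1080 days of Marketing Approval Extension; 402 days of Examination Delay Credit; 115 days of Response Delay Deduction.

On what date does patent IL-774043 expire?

Base term: filing date + 25 years → 17 June 2031.
Marketing Approval Extension: 1080 days claimed exceeds the 865-day cap, so +865 days → 29 October 2033.
Examination Delay Credit: +402 days → 5 December 2034.
Response Delay Deduction: −115 days → 12 August 2034.

August 12, 2034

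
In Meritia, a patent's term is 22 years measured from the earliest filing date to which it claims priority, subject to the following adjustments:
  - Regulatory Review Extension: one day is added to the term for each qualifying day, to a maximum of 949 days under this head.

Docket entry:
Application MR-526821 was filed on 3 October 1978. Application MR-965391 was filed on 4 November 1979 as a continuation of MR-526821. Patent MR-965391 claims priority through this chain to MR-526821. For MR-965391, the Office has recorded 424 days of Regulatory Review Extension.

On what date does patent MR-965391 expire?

2001-12-01

Earliest priority filing: 3 October 1978.
Base term: 3 October 1978 + 22 years → 3 October 2000.
Regulatory Review Extension: 424 days (within the 949-day cap) → +424 days → 1 December 2001.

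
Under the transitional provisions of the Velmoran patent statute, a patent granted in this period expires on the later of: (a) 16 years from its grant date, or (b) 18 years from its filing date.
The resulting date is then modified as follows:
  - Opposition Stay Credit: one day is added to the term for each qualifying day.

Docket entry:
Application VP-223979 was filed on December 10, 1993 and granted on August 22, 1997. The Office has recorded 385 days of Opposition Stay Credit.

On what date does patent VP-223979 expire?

2014-09-11

(a) grant + 16 years → 22 August 2013.
(b) filing + 18 years → 10 December 2011.
Later of the two: 22 August 2013.
Opposition Stay Credit: +385 days → 11 September 2014.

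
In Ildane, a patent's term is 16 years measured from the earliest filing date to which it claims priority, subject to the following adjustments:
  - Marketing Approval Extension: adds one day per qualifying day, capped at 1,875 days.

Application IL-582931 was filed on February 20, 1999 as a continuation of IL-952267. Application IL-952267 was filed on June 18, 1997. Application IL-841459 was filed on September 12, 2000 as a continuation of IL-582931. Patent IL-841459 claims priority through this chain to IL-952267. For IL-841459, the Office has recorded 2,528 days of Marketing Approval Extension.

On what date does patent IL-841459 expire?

August 6, 2018

Earliest priority filing: 18 June 1997.
Base term: 18 June 1997 + 16 years → 18 June 2013.
Marketing Approval Extension: 2528 days claimed exceeds the 1875-day cap, so +1875 days → 6 August 2018.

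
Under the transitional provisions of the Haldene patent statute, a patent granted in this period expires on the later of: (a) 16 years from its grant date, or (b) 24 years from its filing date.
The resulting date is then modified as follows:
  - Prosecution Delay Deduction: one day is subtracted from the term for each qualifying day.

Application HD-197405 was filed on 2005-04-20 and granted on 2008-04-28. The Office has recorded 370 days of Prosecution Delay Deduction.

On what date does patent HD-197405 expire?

April 15, 2028

(a) grant + 16 years → 28 April 2024.
(b) filing + 24 years → 20 April 2029.
Later of the two: 20 April 2029.
Prosecution Delay Deduction: −370 days → 15 April 2028.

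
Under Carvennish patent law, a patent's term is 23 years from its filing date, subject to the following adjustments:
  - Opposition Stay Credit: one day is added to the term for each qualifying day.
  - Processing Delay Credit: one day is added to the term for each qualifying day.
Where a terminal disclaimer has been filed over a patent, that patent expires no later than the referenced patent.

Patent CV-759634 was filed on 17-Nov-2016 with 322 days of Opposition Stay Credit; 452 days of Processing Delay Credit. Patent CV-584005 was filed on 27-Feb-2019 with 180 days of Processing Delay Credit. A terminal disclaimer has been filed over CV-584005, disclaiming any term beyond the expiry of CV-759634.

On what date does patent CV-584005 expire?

2041-12-30

Natural term of CV-584005:
  Base: filing + 23 years → 27 February 2042.
  Processing Delay Credit: +180 days → 26 August 2042.
Expiry of referenced patent CV-759634:
  Base: filing + 23 years → 17 November 2039.
  Opposition Stay Credit: +322 days → 4 October 2040.
  Processing Delay Credit: +452 days → 30 December 2041.
Terminal disclaimer: CV-584005 expires on the earlier of 26 August 2042 and 30 December 2041.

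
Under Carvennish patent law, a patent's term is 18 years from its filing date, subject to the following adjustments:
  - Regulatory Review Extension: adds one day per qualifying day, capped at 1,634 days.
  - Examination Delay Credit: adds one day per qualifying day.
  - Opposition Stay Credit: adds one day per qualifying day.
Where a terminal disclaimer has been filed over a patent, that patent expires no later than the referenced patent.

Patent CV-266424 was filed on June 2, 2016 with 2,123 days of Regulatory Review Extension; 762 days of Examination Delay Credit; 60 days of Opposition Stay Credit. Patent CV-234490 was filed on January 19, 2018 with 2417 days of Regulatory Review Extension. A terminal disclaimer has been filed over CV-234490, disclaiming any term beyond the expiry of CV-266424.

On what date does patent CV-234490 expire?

July 10, 2040

Natural term of CV-234490:
  Base: filing + 18 years → 19 January 2036.
  Regulatory Review Extension: 2417 days claimed exceeds the 1634-day cap, so +1634 days → 10 July 2040.
Expiry of referenced patent CV-266424:
  Base: filing + 18 years → 2 June 2034.
  Regulatory Review Extension: 2123 days claimed exceeds the 1634-day cap, so +1634 days → 22 November 2038.
  Examination Delay Credit: +762 days → 23 December 2040.
  Opposition Stay Credit: +60 days → 21 February 2041.
Terminal disclaimer: CV-234490 expires on the earlier of 10 July 2040 and 21 February 2041.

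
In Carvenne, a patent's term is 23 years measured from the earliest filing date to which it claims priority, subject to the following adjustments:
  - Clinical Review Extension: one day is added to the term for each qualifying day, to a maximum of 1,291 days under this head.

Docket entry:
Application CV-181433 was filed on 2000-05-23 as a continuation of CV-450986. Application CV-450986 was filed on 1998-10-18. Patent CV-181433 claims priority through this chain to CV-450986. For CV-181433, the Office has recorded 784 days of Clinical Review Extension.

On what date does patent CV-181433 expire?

December 11, 2023

Earliest priority filing: 18 October 1998.
Base term: 18 October 1998 + 23 years → 18 October 2021.
Clinical Review Extension: 784 days (within the 1291-day cap) → +784 days → 11 December 2023.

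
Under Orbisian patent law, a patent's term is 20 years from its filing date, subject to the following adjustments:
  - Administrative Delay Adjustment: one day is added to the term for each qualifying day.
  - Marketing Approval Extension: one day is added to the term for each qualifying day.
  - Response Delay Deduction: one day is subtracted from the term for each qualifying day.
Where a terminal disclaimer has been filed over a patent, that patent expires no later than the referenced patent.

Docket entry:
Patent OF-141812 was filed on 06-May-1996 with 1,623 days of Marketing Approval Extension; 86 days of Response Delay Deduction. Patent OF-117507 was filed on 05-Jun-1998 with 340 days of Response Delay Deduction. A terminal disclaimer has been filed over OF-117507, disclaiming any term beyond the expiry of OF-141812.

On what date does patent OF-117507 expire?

June 30, 2017

Natural term of OF-117507:
  Base: filing + 20 years → 5 June 2018.
  Response Delay Deduction: −340 days → 30 June 2017.
Expiry of referenced patent OF-141812:
  Base: filing + 20 years → 6 May 2016.
  Marketing Approval Extension: +1623 days → 15 October 2020.
  Response Delay Deduction: −86 days → 21 July 2020.
Terminal disclaimer: OF-117507 expires on the earlier of 30 June 2017 and 21 July 2020.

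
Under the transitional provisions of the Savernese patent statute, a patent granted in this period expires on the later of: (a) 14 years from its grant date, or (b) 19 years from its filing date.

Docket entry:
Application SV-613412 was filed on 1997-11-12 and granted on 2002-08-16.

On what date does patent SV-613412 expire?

2016-11-12

(a) grant + 14 years → 16 August 2016.
(b) filing + 19 years → 12 November 2016.
Later of the two: 12 November 2016.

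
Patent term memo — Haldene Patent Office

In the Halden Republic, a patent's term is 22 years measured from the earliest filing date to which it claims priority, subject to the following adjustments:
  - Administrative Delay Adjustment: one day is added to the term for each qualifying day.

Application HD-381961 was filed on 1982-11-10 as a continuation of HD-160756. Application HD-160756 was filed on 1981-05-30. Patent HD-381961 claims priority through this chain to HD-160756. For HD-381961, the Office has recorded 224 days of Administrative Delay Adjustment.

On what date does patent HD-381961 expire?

Earliest priority filing: 30 May 1981.
Base term: 30 May 1981 + 22 years → 30 May 2003.
Administrative Delay Adjustment: +224 days → 9 January 2004.

January 9, 2004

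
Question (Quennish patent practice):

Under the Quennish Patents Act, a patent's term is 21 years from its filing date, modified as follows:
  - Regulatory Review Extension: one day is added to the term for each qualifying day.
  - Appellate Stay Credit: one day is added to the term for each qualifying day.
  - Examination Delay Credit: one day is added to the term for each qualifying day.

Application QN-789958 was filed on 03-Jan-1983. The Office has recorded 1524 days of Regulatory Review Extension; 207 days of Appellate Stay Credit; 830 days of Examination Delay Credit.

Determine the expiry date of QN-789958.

January 7, 2011

Base term: filing date + 21 years → 3 January 2004.
Regulatory Review Extension: +1524 days → 6 March 2008.
Appellate Stay Credit: +207 days → 29 September 2008.
Examination Delay Credit: +830 days → 7 January 2011.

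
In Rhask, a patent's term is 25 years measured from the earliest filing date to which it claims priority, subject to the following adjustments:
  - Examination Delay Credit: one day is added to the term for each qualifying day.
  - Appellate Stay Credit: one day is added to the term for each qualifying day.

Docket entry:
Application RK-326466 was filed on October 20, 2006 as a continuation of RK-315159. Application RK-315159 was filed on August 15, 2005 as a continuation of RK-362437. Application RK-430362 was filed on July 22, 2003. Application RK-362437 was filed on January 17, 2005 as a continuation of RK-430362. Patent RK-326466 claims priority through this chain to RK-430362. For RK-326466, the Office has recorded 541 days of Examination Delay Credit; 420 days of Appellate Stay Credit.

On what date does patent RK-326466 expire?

March 10, 2031

Earliest priority filing: 22 July 2003.
Base term: 22 July 2003 + 25 years → 22 July 2028.
Examination Delay Credit: +541 days → 14 January 2030.
Appellate Stay Credit: +420 days → 10 March 2031.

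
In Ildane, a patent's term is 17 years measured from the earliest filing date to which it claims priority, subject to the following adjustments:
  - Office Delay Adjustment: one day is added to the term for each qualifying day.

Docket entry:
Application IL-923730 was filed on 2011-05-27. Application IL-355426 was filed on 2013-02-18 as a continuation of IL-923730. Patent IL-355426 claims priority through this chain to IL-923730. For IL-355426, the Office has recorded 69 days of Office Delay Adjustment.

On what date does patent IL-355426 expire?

Earliest priority filing: 27 May 2011.
Base term: 27 May 2011 + 17 years → 27 May 2028.
Office Delay Adjustment: +69 days → 4 August 2028.

August 4, 2028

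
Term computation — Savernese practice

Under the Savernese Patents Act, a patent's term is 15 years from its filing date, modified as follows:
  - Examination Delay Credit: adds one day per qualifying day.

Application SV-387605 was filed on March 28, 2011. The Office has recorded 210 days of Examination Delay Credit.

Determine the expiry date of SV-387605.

Base term: filing date + 15 years → 28 March 2026.
Examination Delay Credit: +210 days → 24 October 2026.

October 24, 2026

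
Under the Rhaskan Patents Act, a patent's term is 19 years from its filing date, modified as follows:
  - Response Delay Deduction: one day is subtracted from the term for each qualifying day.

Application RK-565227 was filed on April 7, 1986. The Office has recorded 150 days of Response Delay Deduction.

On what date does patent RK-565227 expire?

November 8, 2004

Base term: filing date + 19 years → 7 April 2005.
Response Delay Deduction: −150 days → 8 November 2004.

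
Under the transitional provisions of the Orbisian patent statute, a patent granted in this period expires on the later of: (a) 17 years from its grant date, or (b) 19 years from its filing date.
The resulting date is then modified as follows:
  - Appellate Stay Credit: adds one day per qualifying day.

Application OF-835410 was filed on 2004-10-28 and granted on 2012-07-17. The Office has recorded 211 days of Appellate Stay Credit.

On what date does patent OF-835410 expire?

(a) grant + 17 years → 17 July 2029.
(b) filing + 19 years → 28 October 2023.
Later of the two: 17 July 2029.
Appellate Stay Credit: +211 days → 13 February 2030.

2030-02-13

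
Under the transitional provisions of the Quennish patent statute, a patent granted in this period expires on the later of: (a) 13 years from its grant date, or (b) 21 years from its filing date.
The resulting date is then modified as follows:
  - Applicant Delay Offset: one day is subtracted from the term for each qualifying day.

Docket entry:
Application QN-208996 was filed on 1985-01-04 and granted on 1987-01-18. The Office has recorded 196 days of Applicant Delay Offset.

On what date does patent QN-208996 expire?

2005-06-22

(a) grant + 13 years → 18 January 2000.
(b) filing + 21 years → 4 January 2006.
Later of the two: 4 January 2006.
Applicant Delay Offset: −196 days → 22 June 2005.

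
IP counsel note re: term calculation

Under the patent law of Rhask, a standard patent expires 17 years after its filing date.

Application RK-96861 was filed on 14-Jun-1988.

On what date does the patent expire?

2005-06-14

Filing date + 17 years → 14 June 2005.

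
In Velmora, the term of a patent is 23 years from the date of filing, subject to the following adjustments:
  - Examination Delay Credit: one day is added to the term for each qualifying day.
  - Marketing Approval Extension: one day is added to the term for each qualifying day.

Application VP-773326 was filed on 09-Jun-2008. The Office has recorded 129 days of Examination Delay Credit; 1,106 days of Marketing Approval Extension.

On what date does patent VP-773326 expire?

Base term: filing date + 23 years → 9 June 2031.
Examination Delay Credit: +129 days → 16 October 2031.
Marketing Approval Extension: +1106 days → 26 October 2034.

2034-10-26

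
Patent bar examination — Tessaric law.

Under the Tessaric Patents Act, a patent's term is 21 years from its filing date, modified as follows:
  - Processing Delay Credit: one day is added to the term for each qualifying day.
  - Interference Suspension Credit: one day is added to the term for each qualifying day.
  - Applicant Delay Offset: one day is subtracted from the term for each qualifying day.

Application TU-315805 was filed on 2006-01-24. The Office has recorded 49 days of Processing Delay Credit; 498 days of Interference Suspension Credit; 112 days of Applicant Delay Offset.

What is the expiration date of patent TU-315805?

2028-04-03

Base term: filing date + 21 years → 24 January 2027.
Processing Delay Credit: +49 days → 14 March 2027.
Interference Suspension Credit: +498 days → 24 July 2028.
Applicant Delay Offset: −112 days → 3 April 2028.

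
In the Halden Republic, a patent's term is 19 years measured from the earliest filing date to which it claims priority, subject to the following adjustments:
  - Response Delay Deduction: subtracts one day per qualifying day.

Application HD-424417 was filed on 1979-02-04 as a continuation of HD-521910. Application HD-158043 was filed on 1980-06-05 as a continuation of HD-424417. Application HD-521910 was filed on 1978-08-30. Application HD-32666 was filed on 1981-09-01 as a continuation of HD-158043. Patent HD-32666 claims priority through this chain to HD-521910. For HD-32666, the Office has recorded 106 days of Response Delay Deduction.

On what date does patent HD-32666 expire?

1997-05-16

Earliest priority filing: 30 August 1978.
Base term: 30 August 1978 + 19 years → 30 August 1997.
Response Delay Deduction: −106 days → 16 May 1997.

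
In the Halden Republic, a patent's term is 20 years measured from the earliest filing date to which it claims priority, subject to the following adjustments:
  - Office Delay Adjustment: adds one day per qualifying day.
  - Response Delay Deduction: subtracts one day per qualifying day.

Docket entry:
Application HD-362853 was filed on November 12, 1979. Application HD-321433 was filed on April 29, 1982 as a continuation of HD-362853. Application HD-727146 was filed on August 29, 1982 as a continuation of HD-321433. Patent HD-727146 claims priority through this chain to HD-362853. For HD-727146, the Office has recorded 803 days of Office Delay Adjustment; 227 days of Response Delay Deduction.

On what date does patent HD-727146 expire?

Earliest priority filing: 12 November 1979.
Base term: 12 November 1979 + 20 years → 12 November 1999.
Office Delay Adjustment: +803 days → 23 January 2002.
Response Delay Deduction: −227 days → 10 June 2001.

June 10, 2001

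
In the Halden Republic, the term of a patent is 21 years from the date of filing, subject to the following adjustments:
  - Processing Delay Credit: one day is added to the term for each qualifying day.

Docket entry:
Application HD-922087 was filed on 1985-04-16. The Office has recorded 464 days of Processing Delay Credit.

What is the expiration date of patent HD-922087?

Base term: filing date + 21 years → 16 April 2006.
Processing Delay Credit: +464 days → 24 July 2007.

2007-07-24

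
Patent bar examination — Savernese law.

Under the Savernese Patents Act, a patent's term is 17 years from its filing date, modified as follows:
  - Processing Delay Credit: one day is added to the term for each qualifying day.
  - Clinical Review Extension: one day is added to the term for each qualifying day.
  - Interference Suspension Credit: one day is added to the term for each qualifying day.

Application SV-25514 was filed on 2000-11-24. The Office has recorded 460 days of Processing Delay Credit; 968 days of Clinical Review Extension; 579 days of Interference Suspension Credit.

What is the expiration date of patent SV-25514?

Base term: filing date + 17 years → 24 November 2017.
Processing Delay Credit: +460 days → 27 February 2019.
Clinical Review Extension: +968 days → 22 October 2021.
Interference Suspension Credit: +579 days → 24 May 2023.

May 24, 2023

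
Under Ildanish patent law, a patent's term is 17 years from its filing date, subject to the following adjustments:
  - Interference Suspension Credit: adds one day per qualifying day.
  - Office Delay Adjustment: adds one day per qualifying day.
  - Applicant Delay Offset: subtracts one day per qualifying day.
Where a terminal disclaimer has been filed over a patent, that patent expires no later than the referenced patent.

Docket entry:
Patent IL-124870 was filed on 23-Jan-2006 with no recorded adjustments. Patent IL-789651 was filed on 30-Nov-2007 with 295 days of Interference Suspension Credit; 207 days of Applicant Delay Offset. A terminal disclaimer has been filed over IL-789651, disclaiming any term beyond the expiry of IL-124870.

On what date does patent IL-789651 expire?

Natural term of IL-789651:
  Base: filing + 17 years → 30 November 2024.
  Interference Suspension Credit: +295 days → 21 September 2025.
  Applicant Delay Offset: −207 days → 26 February 2025.
Expiry of referenced patent IL-124870:
  Base: filing + 17 years → 23 January 2023.
Terminal disclaimer: IL-789651 expires on the earlier of 26 February 2025 and 23 January 2023.

2023-01-23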